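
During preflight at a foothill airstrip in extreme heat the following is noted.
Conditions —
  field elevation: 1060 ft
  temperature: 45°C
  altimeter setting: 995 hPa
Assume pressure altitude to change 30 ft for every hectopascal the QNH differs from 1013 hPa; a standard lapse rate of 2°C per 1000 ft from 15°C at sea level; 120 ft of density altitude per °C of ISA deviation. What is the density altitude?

5584 ft

Pressure altitude = 1060 + (1013 − 995) × 30 = 1060 + (+540) = 1600 ft.
ISA temperature at 1600 ft = 15 − 2 × (1600/1000) = 11.8°C.
ISA deviation = 45 − 11.8 = +33.2°C.
Density altitude = 1600 + 120 × (33.2) = 5584 ft.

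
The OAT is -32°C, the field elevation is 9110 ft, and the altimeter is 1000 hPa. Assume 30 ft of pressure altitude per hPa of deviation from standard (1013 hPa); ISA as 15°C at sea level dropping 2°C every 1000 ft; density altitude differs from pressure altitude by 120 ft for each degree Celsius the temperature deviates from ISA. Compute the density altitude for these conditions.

Pressure altitude = 9110 + (1013 − 1000) × 30 = 9110 + (+390) = 9500 ft.
ISA temperature at 9500 ft = 15 − 2 × (9500/1000) = -4°C.
ISA deviation = -32 − (-4) = -28°C.
Density altitude = 9500 + 120 × (-28) = 6140 ft.

6140 ft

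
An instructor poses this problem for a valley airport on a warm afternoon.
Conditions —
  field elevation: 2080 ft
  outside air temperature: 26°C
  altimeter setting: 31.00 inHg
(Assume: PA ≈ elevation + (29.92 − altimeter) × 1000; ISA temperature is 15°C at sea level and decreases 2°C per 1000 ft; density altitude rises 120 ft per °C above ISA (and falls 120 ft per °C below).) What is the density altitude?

Pressure altitude = 2080 + (29.92 − 31.00) × 1000 = 2080 + (-1080) = 1000 ft.
ISA temperature at 1000 ft = 15 − 2 × (1000/1000) = 13°C.
ISA deviation = 26 − 13 = +13°C.
Density altitude = 1000 + 120 × (13) = 2560 ft.

2560 ft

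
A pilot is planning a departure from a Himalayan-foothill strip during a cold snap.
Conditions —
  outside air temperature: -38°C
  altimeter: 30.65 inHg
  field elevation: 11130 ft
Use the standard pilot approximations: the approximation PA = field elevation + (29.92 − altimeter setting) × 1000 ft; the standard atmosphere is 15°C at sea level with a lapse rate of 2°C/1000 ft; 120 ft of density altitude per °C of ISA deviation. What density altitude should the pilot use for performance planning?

Pressure altitude = 11130 + (29.92 − 30.65) × 1000 = 11130 + (-730) = 10400 ft.
ISA temperature at 10400 ft = 15 − 2 × (10400/1000) = -5.8°C.
ISA deviation = -38 − (-5.8) = -32.2°C.
Density altitude = 10400 + 120 × (-32.2) = 6536 ft.

6536 ft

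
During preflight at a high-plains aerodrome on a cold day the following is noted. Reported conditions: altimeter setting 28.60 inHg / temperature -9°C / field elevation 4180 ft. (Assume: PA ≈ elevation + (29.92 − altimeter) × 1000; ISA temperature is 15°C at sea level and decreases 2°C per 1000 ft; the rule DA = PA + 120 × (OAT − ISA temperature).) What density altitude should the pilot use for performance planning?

Pressure altitude = 4180 + (29.92 − 28.60) × 1000 = 4180 + (+1320) = 5500 ft.
ISA temperature at 5500 ft = 15 − 2 × (5500/1000) = 4°C.
ISA deviation = -9 − 4 = -13°C.
Density altitude = 5500 + 120 × (-13) = 3940 ft.

3940 ft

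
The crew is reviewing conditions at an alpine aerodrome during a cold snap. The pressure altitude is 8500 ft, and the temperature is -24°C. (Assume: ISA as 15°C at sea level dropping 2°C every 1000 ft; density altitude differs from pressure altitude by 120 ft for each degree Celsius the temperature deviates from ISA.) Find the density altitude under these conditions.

ISA temperature at 8500 ft = 15 − 2 × (8500/1000) = -2°C.
ISA deviation = -24 − (-2) = -22°C.
Density altitude = 8500 + 120 × (-22) = 8500 + (-2640) = 5860 ft.

5860 ft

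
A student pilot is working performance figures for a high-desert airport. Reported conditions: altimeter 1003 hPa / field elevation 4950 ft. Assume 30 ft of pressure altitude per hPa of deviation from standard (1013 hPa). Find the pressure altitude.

5250 ft

Pressure correction = (1013 − 1003) × 30 = +300 ft.
Pressure altitude = 4950 + (+300) = 5250 ft.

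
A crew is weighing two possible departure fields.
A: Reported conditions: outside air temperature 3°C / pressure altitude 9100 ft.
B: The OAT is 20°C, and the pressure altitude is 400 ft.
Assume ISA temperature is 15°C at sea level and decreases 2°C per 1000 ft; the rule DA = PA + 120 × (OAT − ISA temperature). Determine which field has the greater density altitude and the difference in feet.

A by 8748 ft

A: ISA temp = -3.2°C, deviation +6.2°C, DA = 9100 + 120 × 6.2 = 9844 ft.
B: ISA temp = 14.2°C, deviation +5.8°C, DA = 400 + 120 × 5.8 = 1096 ft.
A is higher by 9844 − 1096 = 8748 ft.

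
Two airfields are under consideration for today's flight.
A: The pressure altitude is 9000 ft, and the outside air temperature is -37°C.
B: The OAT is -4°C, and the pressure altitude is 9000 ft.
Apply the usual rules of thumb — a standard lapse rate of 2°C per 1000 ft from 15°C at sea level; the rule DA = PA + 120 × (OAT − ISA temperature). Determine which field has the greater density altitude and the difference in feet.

B by 3960 ft

A: ISA temp = -3°C, deviation -34°C, DA = 9000 + 120 × (-34) = 4920 ft.
B: ISA temp = -3°C, deviation -1°C, DA = 9000 + 120 × (-1) = 8880 ft.
B is higher by 8880 − 4920 = 3960 ft.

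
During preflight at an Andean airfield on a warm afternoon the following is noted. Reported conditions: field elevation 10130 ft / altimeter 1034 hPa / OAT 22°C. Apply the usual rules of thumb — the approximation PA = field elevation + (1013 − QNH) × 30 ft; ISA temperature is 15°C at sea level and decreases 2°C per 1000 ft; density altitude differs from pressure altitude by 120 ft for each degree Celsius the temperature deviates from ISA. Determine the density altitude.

12620 ft

Pressure altitude = 10130 + (1013 − 1034) × 30 = 10130 + (-630) = 9500 ft.
ISA temperature at 9500 ft = 15 − 2 × (9500/1000) = -4°C.
ISA deviation = 22 − (-4) = +26°C.
Density altitude = 9500 + 120 × (26) = 12620 ft.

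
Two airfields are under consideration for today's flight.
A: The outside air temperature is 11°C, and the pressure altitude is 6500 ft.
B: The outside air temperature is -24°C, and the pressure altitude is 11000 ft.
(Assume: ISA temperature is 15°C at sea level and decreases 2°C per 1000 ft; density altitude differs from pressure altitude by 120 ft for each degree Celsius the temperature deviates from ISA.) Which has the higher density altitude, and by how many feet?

B by 1380 ft

A: ISA temp = 2°C, deviation +9°C, DA = 6500 + 120 × 9 = 7580 ft.
B: ISA temp = -7°C, deviation -17°C, DA = 11000 + 120 × (-17) = 8960 ft.
B is higher by 8960 − 7580 = 1380 ft.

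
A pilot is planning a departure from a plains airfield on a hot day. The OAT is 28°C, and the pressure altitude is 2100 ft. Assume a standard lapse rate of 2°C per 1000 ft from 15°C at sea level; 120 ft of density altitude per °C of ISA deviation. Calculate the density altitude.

4164 ft

ISA temperature at 2100 ft = 15 − 2 × (2100/1000) = 10.8°C.
ISA deviation = 28 − 10.8 = +17.2°C.
Density altitude = 2100 + 120 × (17.2) = 2100 + (+2064) = 4164 ft.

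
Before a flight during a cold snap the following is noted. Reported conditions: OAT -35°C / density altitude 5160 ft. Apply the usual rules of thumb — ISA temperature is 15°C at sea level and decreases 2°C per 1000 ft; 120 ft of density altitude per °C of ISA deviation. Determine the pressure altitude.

DA = PA + 120 × (OAT − (15 − 2·PA/1000)) = PA + 120·OAT − 1800 + 0.24·PA = 1.24·PA + 120·OAT − 1800.
So 1.24·PA = 5160 − 120 × (-35) + 1800 = 11160.
PA = 11160 / 1.24 = 9000 ft.

9000 ft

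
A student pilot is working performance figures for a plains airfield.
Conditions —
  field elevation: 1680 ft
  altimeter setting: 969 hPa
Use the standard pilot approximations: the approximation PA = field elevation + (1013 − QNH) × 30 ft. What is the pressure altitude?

3000 ft

Pressure correction = (1013 − 969) × 30 = +1320 ft.
Pressure altitude = 1680 + (+1320) = 3000 ft.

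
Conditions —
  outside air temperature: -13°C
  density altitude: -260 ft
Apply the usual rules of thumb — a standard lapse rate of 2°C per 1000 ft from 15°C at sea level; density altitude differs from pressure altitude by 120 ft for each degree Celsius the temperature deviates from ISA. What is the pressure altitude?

2500 ft

DA = PA + 120 × (OAT − (15 − 2·PA/1000)) = PA + 120·OAT − 1800 + 0.24·PA = 1.24·PA + 120·OAT − 1800.
So 1.24·PA = -260 − 120 × (-13) + 1800 = 3100.
PA = 3100 / 1.24 = 2500 ft.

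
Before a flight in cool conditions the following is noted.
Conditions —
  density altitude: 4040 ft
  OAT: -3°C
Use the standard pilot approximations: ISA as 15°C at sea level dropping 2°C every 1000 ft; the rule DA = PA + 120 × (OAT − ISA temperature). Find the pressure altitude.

DA = PA + 120 × (OAT − (15 − 2·PA/1000)) = PA + 120·OAT − 1800 + 0.24·PA = 1.24·PA + 120·OAT − 1800.
So 1.24·PA = 4040 − 120 × (-3) + 1800 = 6200.
PA = 6200 / 1.24 = 5000 ft.

5000 ft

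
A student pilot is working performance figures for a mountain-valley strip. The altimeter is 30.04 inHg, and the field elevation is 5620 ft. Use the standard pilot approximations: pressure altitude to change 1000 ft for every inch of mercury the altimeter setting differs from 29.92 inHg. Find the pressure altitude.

5500 ft

Pressure correction = (29.92 − 30.04) × 1000 = -120 ft.
Pressure altitude = 5620 + (-120) = 5500 ft.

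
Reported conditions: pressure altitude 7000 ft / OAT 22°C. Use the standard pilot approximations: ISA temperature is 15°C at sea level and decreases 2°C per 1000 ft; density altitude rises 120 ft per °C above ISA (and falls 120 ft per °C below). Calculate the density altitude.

9520 ft

ISA temperature at 7000 ft = 15 − 2 × (7000/1000) = 1°C.
ISA deviation = 22 − 1 = +21°C.
Density altitude = 7000 + 120 × (21) = 7000 + (+2520) = 9520 ft.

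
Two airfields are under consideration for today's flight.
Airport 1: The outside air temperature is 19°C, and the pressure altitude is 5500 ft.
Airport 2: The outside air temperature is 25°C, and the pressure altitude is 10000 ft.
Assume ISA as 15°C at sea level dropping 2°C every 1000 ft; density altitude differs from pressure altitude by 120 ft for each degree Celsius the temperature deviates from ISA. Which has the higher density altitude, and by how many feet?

Airport 2 by 6300 ft

Airport 1: ISA temp = 4°C, deviation +15°C, DA = 5500 + 120 × 15 = 7300 ft.
Airport 2: ISA temp = -5°C, deviation +30°C, DA = 10000 + 120 × 30 = 13600 ft.
Airport 2 is higher by 13600 − 7300 = 6300 ft.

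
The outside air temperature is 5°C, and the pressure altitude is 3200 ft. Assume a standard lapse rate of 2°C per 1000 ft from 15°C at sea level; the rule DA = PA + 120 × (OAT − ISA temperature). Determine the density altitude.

ISA temperature at 3200 ft = 15 − 2 × (3200/1000) = 8.6°C.
ISA deviation = 5 − 8.6 = -3.6°C.
Density altitude = 3200 + 120 × (-3.6) = 3200 + (-432) = 2768 ft.

2768 ft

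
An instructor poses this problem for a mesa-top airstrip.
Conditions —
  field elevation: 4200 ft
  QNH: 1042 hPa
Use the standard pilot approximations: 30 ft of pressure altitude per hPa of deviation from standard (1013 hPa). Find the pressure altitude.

3330 ft

Pressure correction = (1013 − 1042) × 30 = -870 ft.
Pressure altitude = 4200 + (-870) = 3330 ft.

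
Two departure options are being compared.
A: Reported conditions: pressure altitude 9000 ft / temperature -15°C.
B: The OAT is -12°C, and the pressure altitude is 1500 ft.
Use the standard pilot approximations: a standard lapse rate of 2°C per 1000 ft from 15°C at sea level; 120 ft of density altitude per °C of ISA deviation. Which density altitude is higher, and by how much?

A by 8940 ft

A: ISA temp = -3°C, deviation -12°C, DA = 9000 + 120 × (-12) = 7560 ft.
B: ISA temp = 12°C, deviation -24°C, DA = 1500 + 120 × (-24) = -1380 ft.
A is higher by 7560 − (-1380) = 8940 ft.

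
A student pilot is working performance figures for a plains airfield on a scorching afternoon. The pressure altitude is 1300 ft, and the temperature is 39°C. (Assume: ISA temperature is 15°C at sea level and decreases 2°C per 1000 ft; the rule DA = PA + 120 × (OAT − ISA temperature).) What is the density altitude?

4492 ft

ISA temperature at 1300 ft = 15 − 2 × (1300/1000) = 12.4°C.
ISA deviation = 39 − 12.4 = +26.6°C.
Density altitude = 1300 + 120 × (26.6) = 1300 + (+3192) = 4492 ft.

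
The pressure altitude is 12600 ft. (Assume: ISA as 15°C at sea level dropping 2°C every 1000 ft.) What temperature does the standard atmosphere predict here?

-10.2°C

ISA temperature = 15 − 2 × (12600/1000) = 15 − 25.2 = -10.2°C.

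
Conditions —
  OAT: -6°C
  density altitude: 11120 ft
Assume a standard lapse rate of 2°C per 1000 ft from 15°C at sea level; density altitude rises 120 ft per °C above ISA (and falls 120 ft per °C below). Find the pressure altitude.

11000 ft

DA = PA + 120 × (OAT − (15 − 2·PA/1000)) = PA + 120·OAT − 1800 + 0.24·PA = 1.24·PA + 120·OAT − 1800.
So 1.24·PA = 11120 − 120 × (-6) + 1800 = 13640.
PA = 13640 / 1.24 = 11000 ft.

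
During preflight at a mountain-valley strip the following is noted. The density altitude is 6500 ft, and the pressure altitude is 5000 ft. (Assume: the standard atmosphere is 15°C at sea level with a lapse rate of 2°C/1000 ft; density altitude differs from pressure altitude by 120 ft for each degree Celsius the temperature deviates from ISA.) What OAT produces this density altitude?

Density altitude − pressure altitude = 6500 − 5000 = +1500 ft.
At 120 ft/°C that is an ISA deviation of 1500/120 = +12.5°C.
ISA temperature at 5000 ft = 15 − 2 × (5000/1000) = 5°C.
OAT = ISA + deviation = 5 + (+12.5) = 17.5°C.

17.5°C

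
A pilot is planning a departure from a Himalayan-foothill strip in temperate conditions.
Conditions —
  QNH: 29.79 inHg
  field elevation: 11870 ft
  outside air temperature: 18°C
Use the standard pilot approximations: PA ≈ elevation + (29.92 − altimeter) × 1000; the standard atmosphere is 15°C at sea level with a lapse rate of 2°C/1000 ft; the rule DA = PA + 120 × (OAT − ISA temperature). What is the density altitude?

15240 ft

Pressure altitude = 11870 + (29.92 − 29.79) × 1000 = 11870 + (+130) = 12000 ft.
ISA temperature at 12000 ft = 15 − 2 × (12000/1000) = -9°C.
ISA deviation = 18 − (-9) = +27°C.
Density altitude = 12000 + 120 × (27) = 15240 ft.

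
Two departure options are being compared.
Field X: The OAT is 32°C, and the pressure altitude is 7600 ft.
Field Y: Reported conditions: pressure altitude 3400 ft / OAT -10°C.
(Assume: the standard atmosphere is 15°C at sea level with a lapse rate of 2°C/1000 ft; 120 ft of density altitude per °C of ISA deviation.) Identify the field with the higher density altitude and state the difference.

Field X by 10248 ft

Field X: ISA temp = -0.2°C, deviation +32.2°C, DA = 7600 + 120 × 32.2 = 11464 ft.
Field Y: ISA temp = 8.2°C, deviation -18.2°C, DA = 3400 + 120 × (-18.2) = 1216 ft.
Field X is higher by 11464 − 1216 = 10248 ft.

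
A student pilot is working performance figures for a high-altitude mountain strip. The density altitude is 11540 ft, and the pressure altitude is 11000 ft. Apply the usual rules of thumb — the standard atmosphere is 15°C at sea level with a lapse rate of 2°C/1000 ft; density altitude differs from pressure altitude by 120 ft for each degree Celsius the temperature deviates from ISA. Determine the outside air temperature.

Density altitude − pressure altitude = 11540 − 11000 = +540 ft.
At 120 ft/°C that is an ISA deviation of 540/120 = +4.5°C.
ISA temperature at 11000 ft = 15 − 2 × (11000/1000) = -7°C.
OAT = ISA + deviation = -7 + (+4.5) = -2.5°C.

-2.5°C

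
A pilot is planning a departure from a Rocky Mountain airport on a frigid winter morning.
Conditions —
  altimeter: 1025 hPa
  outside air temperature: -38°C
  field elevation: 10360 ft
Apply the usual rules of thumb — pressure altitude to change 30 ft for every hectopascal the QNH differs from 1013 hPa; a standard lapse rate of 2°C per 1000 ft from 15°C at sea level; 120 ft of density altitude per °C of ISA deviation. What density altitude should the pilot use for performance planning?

Pressure altitude = 10360 + (1013 − 1025) × 30 = 10360 + (-360) = 10000 ft.
ISA temperature at 10000 ft = 15 − 2 × (10000/1000) = -5°C.
ISA deviation = -38 − (-5) = -33°C.
Density altitude = 10000 + 120 × (-33) = 6040 ft.

6040 ft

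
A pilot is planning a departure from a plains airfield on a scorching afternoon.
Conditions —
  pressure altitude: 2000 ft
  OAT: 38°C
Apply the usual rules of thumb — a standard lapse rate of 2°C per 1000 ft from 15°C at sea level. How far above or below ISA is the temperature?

ISA temperature at 2000 ft = 15 − 2 × (2000/1000) = 11°C.
Deviation = OAT − ISA = 38 − 11 = +27°C.

ISA+27°C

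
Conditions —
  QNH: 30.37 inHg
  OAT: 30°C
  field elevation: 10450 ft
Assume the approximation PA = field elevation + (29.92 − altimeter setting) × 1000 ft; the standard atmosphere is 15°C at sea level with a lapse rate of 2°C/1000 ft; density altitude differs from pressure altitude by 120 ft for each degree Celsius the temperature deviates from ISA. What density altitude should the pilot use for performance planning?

14200 ft

Pressure altitude = 10450 + (29.92 − 30.37) × 1000 = 10450 + (-450) = 10000 ft.
ISA temperature at 10000 ft = 15 − 2 × (10000/1000) = -5°C.
ISA deviation = 30 − (-5) = +35°C.
Density altitude = 10000 + 120 × (35) = 14200 ft.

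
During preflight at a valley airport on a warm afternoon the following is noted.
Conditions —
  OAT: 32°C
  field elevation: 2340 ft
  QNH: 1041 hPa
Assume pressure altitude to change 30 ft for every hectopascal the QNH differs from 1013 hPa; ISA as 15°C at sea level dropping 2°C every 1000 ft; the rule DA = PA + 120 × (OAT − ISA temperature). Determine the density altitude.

3900 ft

Pressure altitude = 2340 + (1013 − 1041) × 30 = 2340 + (-840) = 1500 ft.
ISA temperature at 1500 ft = 15 − 2 × (1500/1000) = 12°C.
ISA deviation = 32 − 12 = +20°C.
Density altitude = 1500 + 120 × (20) = 3900 ft.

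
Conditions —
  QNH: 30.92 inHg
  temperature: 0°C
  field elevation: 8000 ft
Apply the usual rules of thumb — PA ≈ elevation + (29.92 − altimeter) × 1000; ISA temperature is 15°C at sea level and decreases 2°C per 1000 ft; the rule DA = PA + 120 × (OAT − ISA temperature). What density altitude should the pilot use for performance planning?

Pressure altitude = 8000 + (29.92 − 30.92) × 1000 = 8000 + (-1000) = 7000 ft.
ISA temperature at 7000 ft = 15 − 2 × (7000/1000) = 1°C.
ISA deviation = 0 − 1 = -1°C.
Density altitude = 7000 + 120 × (-1) = 6880 ft.

6880 ft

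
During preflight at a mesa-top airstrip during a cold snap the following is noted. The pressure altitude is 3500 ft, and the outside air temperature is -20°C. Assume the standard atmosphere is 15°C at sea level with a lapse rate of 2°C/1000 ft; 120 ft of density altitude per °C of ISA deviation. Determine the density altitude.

140 ft

ISA temperature at 3500 ft = 15 − 2 × (3500/1000) = 8°C.
ISA deviation = -20 − 8 = -28°C.
Density altitude = 3500 + 120 × (-28) = 3500 + (-3360) = 140 ft.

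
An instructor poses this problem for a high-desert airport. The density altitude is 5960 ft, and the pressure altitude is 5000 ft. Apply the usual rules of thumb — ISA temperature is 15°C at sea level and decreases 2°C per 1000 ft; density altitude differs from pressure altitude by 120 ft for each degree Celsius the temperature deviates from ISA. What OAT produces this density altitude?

13°C

Density altitude − pressure altitude = 5960 − 5000 = +960 ft.
At 120 ft/°C that is an ISA deviation of 960/120 = +8°C.
ISA temperature at 5000 ft = 15 − 2 × (5000/1000) = 5°C.
OAT = ISA + deviation = 5 + (+8) = 13°C.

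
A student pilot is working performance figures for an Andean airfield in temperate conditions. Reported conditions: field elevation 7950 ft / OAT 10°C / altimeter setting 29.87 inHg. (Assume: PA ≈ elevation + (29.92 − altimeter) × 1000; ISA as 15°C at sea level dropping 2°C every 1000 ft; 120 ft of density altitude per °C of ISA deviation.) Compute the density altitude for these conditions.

Pressure altitude = 7950 + (29.92 − 29.87) × 1000 = 7950 + (+50) = 8000 ft.
ISA temperature at 8000 ft = 15 − 2 × (8000/1000) = -1°C.
ISA deviation = 10 − (-1) = +11°C.
Density altitude = 8000 + 120 × (11) = 9320 ft.

9320 ft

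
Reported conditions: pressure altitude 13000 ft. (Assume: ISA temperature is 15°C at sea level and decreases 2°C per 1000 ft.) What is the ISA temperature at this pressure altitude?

ISA temperature = 15 − 2 × (13000/1000) = 15 − 26 = -11°C.

-11°C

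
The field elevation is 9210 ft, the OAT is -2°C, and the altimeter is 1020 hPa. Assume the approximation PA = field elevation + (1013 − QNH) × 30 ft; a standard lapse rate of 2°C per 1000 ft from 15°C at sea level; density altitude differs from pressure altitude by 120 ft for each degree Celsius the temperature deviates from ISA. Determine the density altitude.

Pressure altitude = 9210 + (1013 − 1020) × 30 = 9210 + (-210) = 9000 ft.
ISA temperature at 9000 ft = 15 − 2 × (9000/1000) = -3°C.
ISA deviation = -2 − (-3) = +1°C.
Density altitude = 9000 + 120 × (1) = 9120 ft.

9120 ft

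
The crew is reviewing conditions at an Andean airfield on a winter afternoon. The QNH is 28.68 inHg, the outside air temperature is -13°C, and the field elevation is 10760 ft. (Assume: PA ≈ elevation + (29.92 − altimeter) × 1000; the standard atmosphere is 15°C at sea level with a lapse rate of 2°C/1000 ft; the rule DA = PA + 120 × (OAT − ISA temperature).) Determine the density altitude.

Pressure altitude = 10760 + (29.92 − 28.68) × 1000 = 10760 + (+1240) = 12000 ft.
ISA temperature at 12000 ft = 15 − 2 × (12000/1000) = -9°C.
ISA deviation = -13 − (-9) = -4°C.
Density altitude = 12000 + 120 × (-4) = 11520 ft.

11520 ft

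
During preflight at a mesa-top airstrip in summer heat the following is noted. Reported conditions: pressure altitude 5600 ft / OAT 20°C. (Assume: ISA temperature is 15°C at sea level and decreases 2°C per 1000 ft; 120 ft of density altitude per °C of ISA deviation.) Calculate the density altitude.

7544 ft

ISA temperature at 5600 ft = 15 − 2 × (5600/1000) = 3.8°C.
ISA deviation = 20 − 3.8 = +16.2°C.
Density altitude = 5600 + 120 × (16.2) = 5600 + (+1944) = 7544 ft.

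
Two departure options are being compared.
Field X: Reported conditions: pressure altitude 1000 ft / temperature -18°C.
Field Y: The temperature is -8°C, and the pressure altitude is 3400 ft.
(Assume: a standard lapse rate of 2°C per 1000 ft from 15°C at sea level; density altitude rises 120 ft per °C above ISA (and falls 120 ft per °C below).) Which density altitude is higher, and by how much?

Field Y by 4176 ft

Field X: ISA temp = 13°C, deviation -31°C, DA = 1000 + 120 × (-31) = -2720 ft.
Field Y: ISA temp = 8.2°C, deviation -16.2°C, DA = 3400 + 120 × (-16.2) = 1456 ft.
Field Y is higher by 1456 − (-2720) = 4176 ft.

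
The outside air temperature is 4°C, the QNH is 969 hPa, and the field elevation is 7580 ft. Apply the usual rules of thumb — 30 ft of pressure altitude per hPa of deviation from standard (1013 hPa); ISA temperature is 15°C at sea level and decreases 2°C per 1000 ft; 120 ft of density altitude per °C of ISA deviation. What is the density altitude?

9716 ft

Pressure altitude = 7580 + (1013 − 969) × 30 = 7580 + (+1320) = 8900 ft.
ISA temperature at 8900 ft = 15 − 2 × (8900/1000) = -2.8°C.
ISA deviation = 4 − (-2.8) = +6.8°C.
Density altitude = 8900 + 120 × (6.8) = 9716 ft.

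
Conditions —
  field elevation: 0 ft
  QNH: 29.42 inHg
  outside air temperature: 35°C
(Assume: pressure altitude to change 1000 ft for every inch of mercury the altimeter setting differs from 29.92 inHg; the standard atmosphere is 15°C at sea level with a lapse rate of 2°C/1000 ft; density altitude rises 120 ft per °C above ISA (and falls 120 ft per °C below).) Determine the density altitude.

Pressure altitude = 0 + (29.92 − 29.42) × 1000 = 0 + (+500) = 500 ft.
ISA temperature at 500 ft = 15 − 2 × (500/1000) = 14°C.
ISA deviation = 35 − 14 = +21°C.
Density altitude = 500 + 120 × (21) = 3020 ft.

3020 ft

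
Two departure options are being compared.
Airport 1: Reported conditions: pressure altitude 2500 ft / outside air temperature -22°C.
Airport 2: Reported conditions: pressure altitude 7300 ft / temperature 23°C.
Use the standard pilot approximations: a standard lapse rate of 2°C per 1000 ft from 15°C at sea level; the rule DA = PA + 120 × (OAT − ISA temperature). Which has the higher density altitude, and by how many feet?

Airport 2 by 11352 ft

Airport 1: ISA temp = 10°C, deviation -32°C, DA = 2500 + 120 × (-32) = -1340 ft.
Airport 2: ISA temp = 0.4°C, deviation +22.6°C, DA = 7300 + 120 × 22.6 = 10012 ft.
Airport 2 is higher by 10012 − (-1340) = 11352 ft.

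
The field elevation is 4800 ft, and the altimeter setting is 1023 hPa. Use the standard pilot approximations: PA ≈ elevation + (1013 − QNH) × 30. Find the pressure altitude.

4500 ft

Pressure correction = (1013 − 1023) × 30 = -300 ft.
Pressure altitude = 4800 + (-300) = 4500 ft.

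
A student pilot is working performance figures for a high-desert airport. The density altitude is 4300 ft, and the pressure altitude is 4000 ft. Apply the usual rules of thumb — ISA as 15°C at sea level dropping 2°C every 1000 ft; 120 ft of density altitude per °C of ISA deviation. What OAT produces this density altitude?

9.5°C

Density altitude − pressure altitude = 4300 − 4000 = +300 ft.
At 120 ft/°C that is an ISA deviation of 300/120 = +2.5°C.
ISA temperature at 4000 ft = 15 − 2 × (4000/1000) = 7°C.
OAT = ISA + deviation = 7 + (+2.5) = 9.5°C.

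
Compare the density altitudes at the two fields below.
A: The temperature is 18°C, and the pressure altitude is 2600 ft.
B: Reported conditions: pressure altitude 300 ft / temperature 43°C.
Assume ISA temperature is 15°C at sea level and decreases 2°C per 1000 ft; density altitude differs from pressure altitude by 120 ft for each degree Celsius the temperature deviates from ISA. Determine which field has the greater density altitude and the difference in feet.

A: ISA temp = 9.8°C, deviation +8.2°C, DA = 2600 + 120 × 8.2 = 3584 ft.
B: ISA temp = 14.4°C, deviation +28.6°C, DA = 300 + 120 × 28.6 = 3732 ft.
B is higher by 3732 − 3584 = 148 ft.

B by 148 ft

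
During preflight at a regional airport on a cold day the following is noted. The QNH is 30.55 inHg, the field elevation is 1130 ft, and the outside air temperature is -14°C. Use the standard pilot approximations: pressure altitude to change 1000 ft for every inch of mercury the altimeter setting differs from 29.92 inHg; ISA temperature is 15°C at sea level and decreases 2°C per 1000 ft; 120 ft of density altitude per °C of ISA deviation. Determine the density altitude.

Pressure altitude = 1130 + (29.92 − 30.55) × 1000 = 1130 + (-630) = 500 ft.
ISA temperature at 500 ft = 15 − 2 × (500/1000) = 14°C.
ISA deviation = -14 − 14 = -28°C.
Density altitude = 500 + 120 × (-28) = -2860 ft.

-2860 ft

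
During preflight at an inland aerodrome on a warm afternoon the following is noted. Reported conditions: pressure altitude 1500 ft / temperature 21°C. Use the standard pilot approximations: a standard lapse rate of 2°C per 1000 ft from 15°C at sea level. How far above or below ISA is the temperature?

ISA+9°C

ISA temperature at 1500 ft = 15 − 2 × (1500/1000) = 12°C.
Deviation = OAT − ISA = 21 − 12 = +9°C.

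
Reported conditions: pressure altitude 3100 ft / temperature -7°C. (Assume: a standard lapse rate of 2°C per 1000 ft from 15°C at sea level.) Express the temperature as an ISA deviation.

ISA temperature at 3100 ft = 15 − 2 × (3100/1000) = 8.8°C.
Deviation = OAT − ISA = -7 − 8.8 = -15.8°C.

ISA-15.8°C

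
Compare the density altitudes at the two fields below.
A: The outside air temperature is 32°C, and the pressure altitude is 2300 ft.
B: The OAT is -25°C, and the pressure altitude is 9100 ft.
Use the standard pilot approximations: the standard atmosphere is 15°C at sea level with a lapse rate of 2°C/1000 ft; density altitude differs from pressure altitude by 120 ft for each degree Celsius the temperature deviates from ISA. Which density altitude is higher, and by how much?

B by 1592 ft

A: ISA temp = 10.4°C, deviation +21.6°C, DA = 2300 + 120 × 21.6 = 4892 ft.
B: ISA temp = -3.2°C, deviation -21.8°C, DA = 9100 + 120 × (-21.8) = 6484 ft.
B is higher by 6484 − 4892 = 1592 ft.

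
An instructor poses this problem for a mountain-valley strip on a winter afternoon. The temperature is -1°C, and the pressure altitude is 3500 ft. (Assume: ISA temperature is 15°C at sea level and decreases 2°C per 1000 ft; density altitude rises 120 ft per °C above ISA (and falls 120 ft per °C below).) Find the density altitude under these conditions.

2420 ft

ISA temperature at 3500 ft = 15 − 2 × (3500/1000) = 8°C.
ISA deviation = -1 − 8 = -9°C.
Density altitude = 3500 + 120 × (-9) = 3500 + (-1080) = 2420 ft.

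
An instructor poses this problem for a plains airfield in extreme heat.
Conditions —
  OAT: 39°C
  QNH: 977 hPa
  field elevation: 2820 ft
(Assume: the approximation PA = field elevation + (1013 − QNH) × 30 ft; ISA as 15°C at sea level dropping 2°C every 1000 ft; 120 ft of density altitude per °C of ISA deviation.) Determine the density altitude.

7716 ft

Pressure altitude = 2820 + (1013 − 977) × 30 = 2820 + (+1080) = 3900 ft.
ISA temperature at 3900 ft = 15 − 2 × (3900/1000) = 7.2°C.
ISA deviation = 39 − 7.2 = +31.8°C.
Density altitude = 3900 + 120 × (31.8) = 7716 ft.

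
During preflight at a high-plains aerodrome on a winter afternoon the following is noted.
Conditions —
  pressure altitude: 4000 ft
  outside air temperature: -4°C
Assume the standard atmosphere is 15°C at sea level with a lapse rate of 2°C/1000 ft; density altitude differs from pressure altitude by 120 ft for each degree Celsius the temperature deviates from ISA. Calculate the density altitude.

2680 ft

ISA temperature at 4000 ft = 15 − 2 × (4000/1000) = 7°C.
ISA deviation = -4 − 7 = -11°C.
Density altitude = 4000 + 120 × (-11) = 4000 + (-1320) = 2680 ft.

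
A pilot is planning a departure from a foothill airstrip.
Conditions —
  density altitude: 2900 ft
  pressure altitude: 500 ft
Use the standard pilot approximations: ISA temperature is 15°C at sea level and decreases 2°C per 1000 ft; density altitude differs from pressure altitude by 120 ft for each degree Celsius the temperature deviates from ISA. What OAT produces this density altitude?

34°C

Density altitude − pressure altitude = 2900 − 500 = +2400 ft.
At 120 ft/°C that is an ISA deviation of 2400/120 = +20°C.
ISA temperature at 500 ft = 15 − 2 × (500/1000) = 14°C.
OAT = ISA + deviation = 14 + (+20) = 34°C.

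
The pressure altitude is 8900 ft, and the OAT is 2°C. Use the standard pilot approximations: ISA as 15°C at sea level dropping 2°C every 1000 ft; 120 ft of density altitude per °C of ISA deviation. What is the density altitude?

ISA temperature at 8900 ft = 15 − 2 × (8900/1000) = -2.8°C.
ISA deviation = 2 − (-2.8) = +4.8°C.
Density altitude = 8900 + 120 × (4.8) = 8900 + (+576) = 9476 ft.

9476 ft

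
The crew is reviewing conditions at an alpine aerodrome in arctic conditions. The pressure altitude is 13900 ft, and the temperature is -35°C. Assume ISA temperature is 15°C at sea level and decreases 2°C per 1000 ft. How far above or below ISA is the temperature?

ISA temperature at 13900 ft = 15 − 2 × (13900/1000) = -12.8°C.
Deviation = OAT − ISA = -35 − (-12.8) = -22.2°C.

ISA-22.2°C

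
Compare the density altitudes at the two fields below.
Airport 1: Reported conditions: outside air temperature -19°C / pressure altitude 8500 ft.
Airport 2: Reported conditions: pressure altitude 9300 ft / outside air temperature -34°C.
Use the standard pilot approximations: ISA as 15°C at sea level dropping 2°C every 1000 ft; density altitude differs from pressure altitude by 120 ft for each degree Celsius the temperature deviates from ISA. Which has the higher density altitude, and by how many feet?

Airport 1: ISA temp = -2°C, deviation -17°C, DA = 8500 + 120 × (-17) = 6460 ft.
Airport 2: ISA temp = -3.6°C, deviation -30.4°C, DA = 9300 + 120 × (-30.4) = 5652 ft.
Airport 1 is higher by 6460 − 5652 = 808 ft.

Airport 1 by 808 ft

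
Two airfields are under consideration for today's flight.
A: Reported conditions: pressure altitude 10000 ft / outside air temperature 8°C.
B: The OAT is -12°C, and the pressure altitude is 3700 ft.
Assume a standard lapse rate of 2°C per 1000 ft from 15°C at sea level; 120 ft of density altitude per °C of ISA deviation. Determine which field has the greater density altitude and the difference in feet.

A: ISA temp = -5°C, deviation +13°C, DA = 10000 + 120 × 13 = 11560 ft.
B: ISA temp = 7.6°C, deviation -19.6°C, DA = 3700 + 120 × (-19.6) = 1348 ft.
A is higher by 11560 − 1348 = 10212 ft.

A by 10212 ft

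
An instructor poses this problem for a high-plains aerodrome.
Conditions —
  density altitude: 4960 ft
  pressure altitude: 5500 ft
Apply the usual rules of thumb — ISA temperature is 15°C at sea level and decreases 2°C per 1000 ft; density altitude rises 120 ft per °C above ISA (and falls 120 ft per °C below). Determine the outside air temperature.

Density altitude − pressure altitude = 4960 − 5500 = -540 ft.
At 120 ft/°C that is an ISA deviation of -540/120 = -4.5°C.
ISA temperature at 5500 ft = 15 − 2 × (5500/1000) = 4°C.
OAT = ISA + deviation = 4 + (-4.5) = -0.5°C.

-0.5°C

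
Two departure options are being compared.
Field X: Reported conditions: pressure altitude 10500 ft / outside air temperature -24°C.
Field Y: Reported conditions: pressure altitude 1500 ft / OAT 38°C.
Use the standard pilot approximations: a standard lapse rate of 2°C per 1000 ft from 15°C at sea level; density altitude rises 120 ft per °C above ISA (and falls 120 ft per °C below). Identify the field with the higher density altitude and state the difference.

Field X by 3720 ft

Field X: ISA temp = -6°C, deviation -18°C, DA = 10500 + 120 × (-18) = 8340 ft.
Field Y: ISA temp = 12°C, deviation +26°C, DA = 1500 + 120 × 26 = 4620 ft.
Field X is higher by 8340 − 4620 = 3720 ft.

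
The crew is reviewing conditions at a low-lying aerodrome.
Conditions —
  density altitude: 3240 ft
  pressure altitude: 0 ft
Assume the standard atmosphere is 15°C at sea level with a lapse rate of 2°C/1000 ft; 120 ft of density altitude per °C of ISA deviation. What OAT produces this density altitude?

Density altitude − pressure altitude = 3240 − 0 = +3240 ft.
At 120 ft/°C that is an ISA deviation of 3240/120 = +27°C.
ISA temperature at 0 ft = 15 − 2 × (0/1000) = 15°C.
OAT = ISA + deviation = 15 + (+27) = 42°C.

42°C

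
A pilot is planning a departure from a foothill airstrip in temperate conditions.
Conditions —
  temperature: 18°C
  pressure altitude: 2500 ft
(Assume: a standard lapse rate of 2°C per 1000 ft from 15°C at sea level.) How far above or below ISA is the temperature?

ISA temperature at 2500 ft = 15 − 2 × (2500/1000) = 10°C.
Deviation = OAT − ISA = 18 − 10 = +8°C.

ISA+8°C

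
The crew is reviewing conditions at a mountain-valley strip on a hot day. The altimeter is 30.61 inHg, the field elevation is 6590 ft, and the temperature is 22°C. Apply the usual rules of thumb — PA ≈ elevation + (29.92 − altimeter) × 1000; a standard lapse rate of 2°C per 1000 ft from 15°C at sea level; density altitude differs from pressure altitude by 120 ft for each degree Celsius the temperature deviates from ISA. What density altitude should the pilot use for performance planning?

8156 ft

Pressure altitude = 6590 + (29.92 − 30.61) × 1000 = 6590 + (-690) = 5900 ft.
ISA temperature at 5900 ft = 15 − 2 × (5900/1000) = 3.2°C.
ISA deviation = 22 − 3.2 = +18.8°C.
Density altitude = 5900 + 120 × (18.8) = 8156 ft.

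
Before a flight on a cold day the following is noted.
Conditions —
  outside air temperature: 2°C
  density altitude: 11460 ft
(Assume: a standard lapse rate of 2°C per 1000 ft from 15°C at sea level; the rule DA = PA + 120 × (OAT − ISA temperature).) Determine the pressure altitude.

10500 ft

DA = PA + 120 × (OAT − (15 − 2·PA/1000)) = PA + 120·OAT − 1800 + 0.24·PA = 1.24·PA + 120·OAT − 1800.
So 1.24·PA = 11460 − 120 × 2 + 1800 = 13020.
PA = 13020 / 1.24 = 10500 ft.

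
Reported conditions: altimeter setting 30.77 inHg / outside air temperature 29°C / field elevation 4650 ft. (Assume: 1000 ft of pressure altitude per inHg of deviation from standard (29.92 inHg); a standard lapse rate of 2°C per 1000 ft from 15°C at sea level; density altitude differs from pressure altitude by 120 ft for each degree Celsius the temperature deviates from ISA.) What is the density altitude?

6392 ft

Pressure altitude = 4650 + (29.92 − 30.77) × 1000 = 4650 + (-850) = 3800 ft.
ISA temperature at 3800 ft = 15 − 2 × (3800/1000) = 7.4°C.
ISA deviation = 29 − 7.4 = +21.6°C.
Density altitude = 3800 + 120 × (21.6) = 6392 ft.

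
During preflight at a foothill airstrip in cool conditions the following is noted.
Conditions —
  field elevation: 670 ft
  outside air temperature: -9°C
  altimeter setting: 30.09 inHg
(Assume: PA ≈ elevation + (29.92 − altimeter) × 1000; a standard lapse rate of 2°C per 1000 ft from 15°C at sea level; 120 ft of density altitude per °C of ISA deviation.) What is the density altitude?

-2260 ft

Pressure altitude = 670 + (29.92 − 30.09) × 1000 = 670 + (-170) = 500 ft.
ISA temperature at 500 ft = 15 − 2 × (500/1000) = 14°C.
ISA deviation = -9 − 14 = -23°C.
Density altitude = 500 + 120 × (-23) = -2260 ft.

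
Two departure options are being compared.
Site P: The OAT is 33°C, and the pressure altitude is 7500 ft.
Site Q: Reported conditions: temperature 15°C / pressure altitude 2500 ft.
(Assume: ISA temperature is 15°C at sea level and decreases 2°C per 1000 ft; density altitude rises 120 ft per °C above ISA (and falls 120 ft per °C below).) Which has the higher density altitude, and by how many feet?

Site P: ISA temp = 0°C, deviation +33°C, DA = 7500 + 120 × 33 = 11460 ft.
Site Q: ISA temp = 10°C, deviation +5°C, DA = 2500 + 120 × 5 = 3100 ft.
Site P is higher by 11460 − 3100 = 8360 ft.

Site P by 8360 ft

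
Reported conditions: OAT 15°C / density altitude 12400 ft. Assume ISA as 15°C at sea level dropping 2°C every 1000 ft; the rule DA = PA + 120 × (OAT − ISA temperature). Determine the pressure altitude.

10000 ft

DA = PA + 120 × (OAT − (15 − 2·PA/1000)) = PA + 120·OAT − 1800 + 0.24·PA = 1.24·PA + 120·OAT − 1800.
So 1.24·PA = 12400 − 120 × 15 + 1800 = 12400.
PA = 12400 / 1.24 = 10000 ft.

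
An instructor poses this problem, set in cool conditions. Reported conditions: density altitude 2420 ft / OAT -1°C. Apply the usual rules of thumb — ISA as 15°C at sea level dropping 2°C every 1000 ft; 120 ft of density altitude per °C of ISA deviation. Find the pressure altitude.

DA = PA + 120 × (OAT − (15 − 2·PA/1000)) = PA + 120·OAT − 1800 + 0.24·PA = 1.24·PA + 120·OAT − 1800.
So 1.24·PA = 2420 − 120 × (-1) + 1800 = 4340.
PA = 4340 / 1.24 = 3500 ft.

3500 ft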